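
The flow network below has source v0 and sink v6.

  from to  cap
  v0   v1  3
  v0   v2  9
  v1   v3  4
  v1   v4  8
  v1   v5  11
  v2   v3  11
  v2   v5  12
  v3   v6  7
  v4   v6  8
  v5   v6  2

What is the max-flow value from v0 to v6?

12

Augment v0→v1→v3→v6: bottleneck 3, flow now 3.
Augment v0→v2→v3→v6: bottleneck 4, flow now 7.
Augment v0→v2→v5→v6: bottleneck 2, flow now 9.
Augment v0→v2→v3→v1→v4→v6: bottleneck 3, flow now 12. (uses reverse residual edge)
No augmenting path remains; maximum flow = 12.
In the residual graph, reachable from v0: {v0}.
Min-cut edges: v0→v1 (3), v0→v2 (9); capacity 3 + 9 = 12.
This cut is saturated, so no flow can exceed 12.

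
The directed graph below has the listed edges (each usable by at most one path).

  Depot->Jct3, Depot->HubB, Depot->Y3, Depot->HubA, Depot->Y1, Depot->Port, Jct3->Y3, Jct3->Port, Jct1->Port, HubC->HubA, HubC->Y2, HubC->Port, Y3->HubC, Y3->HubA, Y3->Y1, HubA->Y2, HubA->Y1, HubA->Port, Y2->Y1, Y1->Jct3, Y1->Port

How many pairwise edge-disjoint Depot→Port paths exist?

Assign every edge capacity 1; by Menger, the answer equals the max flow.
Path Depot→Port (+1); total 1.
Path Depot→Jct3→Port (+1); total 2.
Path Depot→HubA→Port (+1); total 3.
Path Depot→Y1→Port (+1); total 4.
Path Depot→Y3→HubC→Port (+1); total 5.
No residual Depot→Port path; max flow = 5.
Certifying cut of size 5: {Depot→HubA, Depot→Jct3, Depot→Port, Depot→Y1, Depot→Y3}.

5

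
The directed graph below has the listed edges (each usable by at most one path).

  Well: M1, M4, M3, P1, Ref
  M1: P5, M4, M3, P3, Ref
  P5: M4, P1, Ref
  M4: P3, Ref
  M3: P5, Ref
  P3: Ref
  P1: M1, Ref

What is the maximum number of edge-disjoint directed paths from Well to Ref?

Assign every edge capacity 1; by Menger, the answer equals the max flow.
Path Well→Ref (+1); total 1.
Path Well→M1→Ref (+1); total 2.
Path Well→M4→Ref (+1); total 3.
Path Well→M3→Ref (+1); total 4.
Path Well→P1→Ref (+1); total 5.
No residual Well→Ref path; max flow = 5.
Certifying cut of size 5: {Well→M1, Well→M3, Well→M4, Well→P1, Well→Ref}.

5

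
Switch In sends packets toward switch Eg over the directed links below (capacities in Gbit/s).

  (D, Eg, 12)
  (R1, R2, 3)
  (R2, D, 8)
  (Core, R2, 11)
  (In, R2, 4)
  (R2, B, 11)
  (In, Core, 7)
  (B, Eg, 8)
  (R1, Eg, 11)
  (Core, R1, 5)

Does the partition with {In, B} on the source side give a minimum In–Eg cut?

Given cut capacity: 4 + 7 + 8 = 19.
Augment In→R2→B→Eg: bottleneck 4, flow now 4.
Augment In→Core→R1→Eg: bottleneck 5, flow now 9.
Augment In→Core→R2→B→Eg: bottleneck 2, flow now 11.
No augmenting path remains; maximum flow = 11.
In the residual graph, reachable from In: {In}.
Min-cut edges: In→R2 (4), In→Core (7); capacity 4 + 7 = 11.
Cut capacity 19 exceeds the max flow 11, so it is not minimum.

No — its capacity is 19, but the minimum cut has capacity 11.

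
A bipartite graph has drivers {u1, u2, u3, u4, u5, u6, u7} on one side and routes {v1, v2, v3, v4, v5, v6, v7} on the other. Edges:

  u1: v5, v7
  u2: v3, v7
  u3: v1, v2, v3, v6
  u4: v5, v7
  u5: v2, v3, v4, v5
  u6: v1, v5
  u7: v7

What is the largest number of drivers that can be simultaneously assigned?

6

Unit-capacity flow: source→left, listed edges, right→sink; max matching = max flow.
Augmenting path u1→v5 (+1); matched 1.
Augmenting path u2→v3 (+1); matched 2.
Augmenting path u3→v1 (+1); matched 3.
Augmenting path u4→v7 (+1); matched 4.
Augmenting path u5→v2 (+1); matched 5.
Augmenting path u6→v1→u3→v6 (+1); matched 6.
No augmenting path remains; maximum matching = 6.
König certificate: {u2, u3, u5, u6, v5, v7} is a vertex cover of size 6 (every listed pair touches it), so no matching can be larger.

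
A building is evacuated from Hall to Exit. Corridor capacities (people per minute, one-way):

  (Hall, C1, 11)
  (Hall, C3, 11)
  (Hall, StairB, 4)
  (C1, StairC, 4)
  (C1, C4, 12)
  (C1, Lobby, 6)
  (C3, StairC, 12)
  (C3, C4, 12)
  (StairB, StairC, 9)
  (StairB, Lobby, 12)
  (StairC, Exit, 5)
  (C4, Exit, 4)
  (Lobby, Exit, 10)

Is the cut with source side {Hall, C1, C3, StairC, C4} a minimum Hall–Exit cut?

Given cut capacity: 4 + 6 + 5 + 4 = 19.
Augment Hall→C1→StairC→Exit: bottleneck 4, flow now 4.
Augment Hall→C1→C4→Exit: bottleneck 4, flow now 8.
Augment Hall→C1→Lobby→Exit: bottleneck 3, flow now 11.
Augment Hall→C3→StairC→Exit: bottleneck 1, flow now 12.
Augment Hall→StairB→Lobby→Exit: bottleneck 4, flow now 16.
Augment Hall→C3→StairC→C1→Lobby→Exit: bottleneck 3, flow now 19. (uses reverse residual edge)
No augmenting path remains; maximum flow = 19.
Cut capacity 19 equals the max flow, so it is a minimum cut.

Yes — it is a minimum cut (capacity 19).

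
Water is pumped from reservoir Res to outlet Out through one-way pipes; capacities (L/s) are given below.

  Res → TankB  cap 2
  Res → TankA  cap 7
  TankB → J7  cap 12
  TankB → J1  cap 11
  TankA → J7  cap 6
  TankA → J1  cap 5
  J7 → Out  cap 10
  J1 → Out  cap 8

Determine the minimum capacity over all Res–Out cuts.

Augment Res→TankB→J7→Out: bottleneck 2, flow now 2.
Augment Res→TankA→J7→Out: bottleneck 6, flow now 8.
Augment Res→TankA→J1→Out: bottleneck 1, flow now 9.
No augmenting path remains; maximum flow = 9.
By max-flow min-cut, the minimum cut capacity equals the max flow.
In the residual graph, reachable from Res: {Res}.
Min-cut edges: Res→TankB (2), Res→TankA (7); capacity 2 + 7 = 9.

9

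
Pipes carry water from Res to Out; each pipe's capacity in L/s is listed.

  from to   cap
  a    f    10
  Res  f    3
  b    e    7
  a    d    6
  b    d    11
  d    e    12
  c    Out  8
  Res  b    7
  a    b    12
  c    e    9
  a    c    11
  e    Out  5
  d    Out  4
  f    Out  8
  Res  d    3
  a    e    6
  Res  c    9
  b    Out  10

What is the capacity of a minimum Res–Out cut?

Augment Res→b→Out: bottleneck 7, flow now 7.
Augment Res→c→Out: bottleneck 8, flow now 15.
Augment Res→d→Out: bottleneck 3, flow now 18.
Augment Res→f→Out: bottleneck 3, flow now 21.
Augment Res→c→e→Out: bottleneck 1, flow now 22.
No augmenting path remains; maximum flow = 22.
By max-flow min-cut, the minimum cut capacity equals the max flow.
In the residual graph, reachable from Res: {Res}.
Min-cut edges: Res→b (7), Res→c (9), Res→d (3), Res→f (3); capacity 7 + 9 + 3 + 3 = 22.

22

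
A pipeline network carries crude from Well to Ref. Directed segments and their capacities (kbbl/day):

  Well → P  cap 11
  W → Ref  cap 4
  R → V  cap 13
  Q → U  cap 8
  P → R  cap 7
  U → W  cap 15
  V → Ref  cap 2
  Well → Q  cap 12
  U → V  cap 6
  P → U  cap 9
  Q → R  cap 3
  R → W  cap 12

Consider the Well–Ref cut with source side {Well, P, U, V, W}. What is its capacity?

Edges leaving {Well, P, U, V, W}: Well→Q (12), P→R (7), V→Ref (2), W→Ref (4).
Cut capacity = 12 + 7 + 2 + 4 = 25.

25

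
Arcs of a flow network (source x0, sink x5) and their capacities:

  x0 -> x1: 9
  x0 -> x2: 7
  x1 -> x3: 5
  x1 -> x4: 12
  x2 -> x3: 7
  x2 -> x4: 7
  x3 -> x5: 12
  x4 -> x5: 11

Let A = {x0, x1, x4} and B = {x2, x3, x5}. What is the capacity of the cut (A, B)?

23

Edges leaving {x0, x1, x4}: x0→x2 (7), x1→x3 (5), x4→x5 (11).
Cut capacity = 7 + 5 + 11 = 23.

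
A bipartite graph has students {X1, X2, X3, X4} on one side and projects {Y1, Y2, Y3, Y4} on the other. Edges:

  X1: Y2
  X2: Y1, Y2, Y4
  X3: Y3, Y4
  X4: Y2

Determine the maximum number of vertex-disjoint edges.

Unit-capacity flow: source→left, listed edges, right→sink; max matching = max flow.
Augmenting path X1→Y2 (+1); matched 1.
Augmenting path X2→Y1 (+1); matched 2.
Augmenting path X3→Y3 (+1); matched 3.
No augmenting path remains; maximum matching = 3.
König certificate: {X2, X3, Y2} is a vertex cover of size 3 (every listed pair touches it), so no matching can be larger.

3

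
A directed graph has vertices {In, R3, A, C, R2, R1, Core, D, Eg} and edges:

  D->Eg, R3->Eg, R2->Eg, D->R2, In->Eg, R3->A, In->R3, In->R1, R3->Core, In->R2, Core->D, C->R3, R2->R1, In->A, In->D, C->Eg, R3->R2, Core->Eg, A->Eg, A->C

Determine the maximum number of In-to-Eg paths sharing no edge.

Assign every edge capacity 1; by Menger, the answer equals the max flow.
Path In→Eg (+1); total 1.
Path In→R3→Eg (+1); total 2.
Path In→A→Eg (+1); total 3.
Path In→R2→Eg (+1); total 4.
Path In→D→Eg (+1); total 5.
No residual In→Eg path; max flow = 5.
Certifying cut of size 5: {In→A, In→D, In→Eg, In→R2, In→R3}.

5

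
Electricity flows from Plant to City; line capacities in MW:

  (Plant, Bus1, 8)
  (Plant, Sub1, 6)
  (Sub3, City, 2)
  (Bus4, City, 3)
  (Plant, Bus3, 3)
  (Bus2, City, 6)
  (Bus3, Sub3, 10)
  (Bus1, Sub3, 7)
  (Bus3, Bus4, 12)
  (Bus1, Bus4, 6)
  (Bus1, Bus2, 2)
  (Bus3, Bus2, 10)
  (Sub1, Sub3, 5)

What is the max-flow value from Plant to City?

10

Augment Plant→Bus1→Bus4→City: bottleneck 3, flow now 3.
Augment Plant→Bus1→Sub3→City: bottleneck 2, flow now 5.
Augment Plant→Bus1→Bus2→City: bottleneck 2, flow now 7.
Augment Plant→Bus3→Bus2→City: bottleneck 3, flow now 10.
No augmenting path remains; maximum flow = 10.
In the residual graph, reachable from Plant: {Plant, Bus1, Sub1, Bus4, Sub3}.
Min-cut edges: Plant→Bus3 (3), Bus1→Bus2 (2), Bus4→City (3), Sub3→City (2); capacity 3 + 2 + 3 + 2 = 10.
This cut is saturated, so no flow can exceed 10.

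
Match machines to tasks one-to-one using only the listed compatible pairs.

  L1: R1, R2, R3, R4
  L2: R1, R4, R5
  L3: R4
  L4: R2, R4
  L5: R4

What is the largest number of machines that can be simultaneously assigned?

4

Unit-capacity flow: source→left, listed edges, right→sink; max matching = max flow.
Augmenting path L1→R1 (+1); matched 1.
Augmenting path L2→R4 (+1); matched 2.
Augmenting path L4→R2 (+1); matched 3.
Augmenting path L3→R4→L2→R5 (+1); matched 4.
No augmenting path remains; maximum matching = 4.
König certificate: {L1, L2, L4, R4} is a vertex cover of size 4 (every listed pair touches it), so no matching can be larger.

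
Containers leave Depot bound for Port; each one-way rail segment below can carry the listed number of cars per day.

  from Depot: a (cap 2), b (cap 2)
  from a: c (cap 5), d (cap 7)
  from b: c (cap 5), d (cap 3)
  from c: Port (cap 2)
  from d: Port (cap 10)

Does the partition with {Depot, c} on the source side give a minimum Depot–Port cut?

No — its capacity is 6, but the minimum cut has capacity 4.

Given cut capacity: 2 + 2 + 2 = 6.
Augment Depot→a→c→Port: bottleneck 2, flow now 2.
Augment Depot→b→d→Port: bottleneck 2, flow now 4.
No augmenting path remains; maximum flow = 4.
In the residual graph, reachable from Depot: {Depot}.
Min-cut edges: Depot→a (2), Depot→b (2); capacity 2 + 2 = 4.
Cut capacity 6 exceeds the max flow 4, so it is not minimum.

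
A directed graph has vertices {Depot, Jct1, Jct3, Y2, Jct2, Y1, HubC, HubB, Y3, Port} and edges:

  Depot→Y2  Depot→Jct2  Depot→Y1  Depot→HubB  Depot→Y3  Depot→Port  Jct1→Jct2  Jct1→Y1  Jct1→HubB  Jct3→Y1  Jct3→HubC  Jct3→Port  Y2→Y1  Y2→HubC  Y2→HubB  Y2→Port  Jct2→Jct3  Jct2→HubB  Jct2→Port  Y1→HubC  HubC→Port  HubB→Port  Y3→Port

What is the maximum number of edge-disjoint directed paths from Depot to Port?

Assign every edge capacity 1; by Menger, the answer equals the max flow.
Path Depot→Port (+1); total 1.
Path Depot→Y2→Port (+1); total 2.
Path Depot→Jct2→Port (+1); total 3.
Path Depot→HubB→Port (+1); total 4.
Path Depot→Y3→Port (+1); total 5.
Path Depot→Y1→HubC→Port (+1); total 6.
No residual Depot→Port path; max flow = 6.
Certifying cut of size 6: {Depot→HubB, Depot→Jct2, Depot→Port, Depot→Y1, Depot→Y2, Depot→Y3}.

6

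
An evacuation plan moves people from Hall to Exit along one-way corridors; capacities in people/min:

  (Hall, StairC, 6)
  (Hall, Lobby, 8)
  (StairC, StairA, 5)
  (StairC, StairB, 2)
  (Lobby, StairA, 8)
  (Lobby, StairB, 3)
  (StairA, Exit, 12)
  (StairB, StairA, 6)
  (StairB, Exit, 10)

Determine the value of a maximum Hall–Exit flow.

14

Augment Hall→StairC→StairA→Exit: bottleneck 5, flow now 5.
Augment Hall→StairC→StairB→Exit: bottleneck 1, flow now 6.
Augment Hall→Lobby→StairA→Exit: bottleneck 7, flow now 13.
Augment Hall→Lobby→StairB→Exit: bottleneck 1, flow now 14.
No augmenting path remains; maximum flow = 14.
In the residual graph, reachable from Hall: {Hall}.
Min-cut edges: Hall→StairC (6), Hall→Lobby (8); capacity 6 + 8 = 14.
This cut is saturated, so no flow can exceed 14.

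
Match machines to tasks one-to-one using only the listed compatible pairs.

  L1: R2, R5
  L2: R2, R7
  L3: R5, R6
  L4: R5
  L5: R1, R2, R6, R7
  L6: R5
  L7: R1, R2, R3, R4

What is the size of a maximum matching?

Unit-capacity flow: source→left, listed edges, right→sink; max matching = max flow.
Augmenting path L1→R2 (+1); matched 1.
Augmenting path L2→R7 (+1); matched 2.
Augmenting path L3→R5 (+1); matched 3.
Augmenting path L5→R1 (+1); matched 4.
Augmenting path L7→R3 (+1); matched 5.
Augmenting path L4→R5→L3→R6 (+1); matched 6.
No augmenting path remains; maximum matching = 6.
König certificate: {L1, L2, L3, L5, L7, R5} is a vertex cover of size 6 (every listed pair touches it), so no matching can be larger.

6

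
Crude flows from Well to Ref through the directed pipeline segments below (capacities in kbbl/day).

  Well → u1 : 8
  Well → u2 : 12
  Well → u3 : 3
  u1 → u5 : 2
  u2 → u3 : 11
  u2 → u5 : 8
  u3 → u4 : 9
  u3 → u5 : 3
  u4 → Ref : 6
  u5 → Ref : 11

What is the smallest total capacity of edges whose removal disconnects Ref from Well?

Augment Well→u1→u5→Ref: bottleneck 2, flow now 2.
Augment Well→u2→u5→Ref: bottleneck 8, flow now 10.
Augment Well→u3→u4→Ref: bottleneck 3, flow now 13.
Augment Well→u2→u3→u4→Ref: bottleneck 3, flow now 16.
Augment Well→u2→u3→u5→Ref: bottleneck 1, flow now 17.
No augmenting path remains; maximum flow = 17.
By max-flow min-cut, the minimum cut capacity equals the max flow.
In the residual graph, reachable from Well: {Well, u1}.
Min-cut edges: Well→u2 (12), Well→u3 (3), u1→u5 (2); capacity 12 + 3 + 2 = 17.

17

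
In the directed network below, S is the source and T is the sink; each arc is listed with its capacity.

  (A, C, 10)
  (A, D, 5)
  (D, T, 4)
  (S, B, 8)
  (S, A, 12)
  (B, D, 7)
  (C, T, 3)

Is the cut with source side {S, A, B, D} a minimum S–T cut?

Given cut capacity: 10 + 4 = 14.
Augment S→A→C→T: bottleneck 3, flow now 3.
Augment S→A→D→T: bottleneck 4, flow now 7.
No augmenting path remains; maximum flow = 7.
In the residual graph, reachable from S: {S, A, B, C, D}.
Min-cut edges: C→T (3), D→T (4); capacity 3 + 4 = 7.
Cut capacity 14 exceeds the max flow 7, so it is not minimum.

No — its capacity is 14, but the minimum cut has capacity 7.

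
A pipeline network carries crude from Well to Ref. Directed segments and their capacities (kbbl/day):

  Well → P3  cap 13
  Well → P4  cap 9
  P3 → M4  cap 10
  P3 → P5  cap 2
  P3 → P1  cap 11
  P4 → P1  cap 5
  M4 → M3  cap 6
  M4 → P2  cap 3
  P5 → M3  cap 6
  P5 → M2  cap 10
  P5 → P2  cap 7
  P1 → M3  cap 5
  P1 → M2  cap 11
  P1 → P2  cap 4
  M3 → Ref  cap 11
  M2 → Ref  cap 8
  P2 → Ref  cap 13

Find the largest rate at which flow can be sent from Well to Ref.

Augment Well→P3→M4→M3→Ref: bottleneck 6, flow now 6.
Augment Well→P3→M4→P2→Ref: bottleneck 3, flow now 9.
Augment Well→P3→P5→M3→Ref: bottleneck 2, flow now 11.
Augment Well→P3→P1→M3→Ref: bottleneck 2, flow now 13.
Augment Well→P4→P1→M3→Ref: bottleneck 1, flow now 14.
Augment Well→P4→P1→M2→Ref: bottleneck 4, flow now 18.
No augmenting path remains; maximum flow = 18.
In the residual graph, reachable from Well: {Well, P4}.
Min-cut edges: Well→P3 (13), P4→P1 (5); capacity 13 + 5 = 18.
This cut is saturated, so no flow can exceed 18.

18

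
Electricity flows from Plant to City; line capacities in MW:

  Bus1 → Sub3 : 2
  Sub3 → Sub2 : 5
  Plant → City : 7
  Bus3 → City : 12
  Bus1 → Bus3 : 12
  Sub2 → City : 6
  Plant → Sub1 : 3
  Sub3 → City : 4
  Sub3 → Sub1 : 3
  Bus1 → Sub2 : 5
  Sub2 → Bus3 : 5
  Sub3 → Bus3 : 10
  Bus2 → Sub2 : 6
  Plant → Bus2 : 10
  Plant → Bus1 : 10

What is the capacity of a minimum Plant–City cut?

23

Augment Plant→City: bottleneck 7, flow now 7.
Augment Plant→Bus2→Sub2→City: bottleneck 6, flow now 13.
Augment Plant→Bus1→Sub3→City: bottleneck 2, flow now 15.
Augment Plant→Bus1→Bus3→City: bottleneck 8, flow now 23.
No augmenting path remains; maximum flow = 23.
By max-flow min-cut, the minimum cut capacity equals the max flow.
In the residual graph, reachable from Plant: {Plant, Bus2, Sub1}.
Min-cut edges: Plant→Bus1 (10), Plant→City (7), Bus2→Sub2 (6); capacity 10 + 7 + 6 = 23.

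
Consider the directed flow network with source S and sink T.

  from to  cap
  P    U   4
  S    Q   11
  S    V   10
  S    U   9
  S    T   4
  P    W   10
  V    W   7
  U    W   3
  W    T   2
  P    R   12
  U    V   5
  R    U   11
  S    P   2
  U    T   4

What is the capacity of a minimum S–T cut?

Augment S→T: bottleneck 4, flow now 4.
Augment S→U→T: bottleneck 4, flow now 8.
Augment S→P→W→T: bottleneck 2, flow now 10.
No augmenting path remains; maximum flow = 10.
By max-flow min-cut, the minimum cut capacity equals the max flow.
In the residual graph, reachable from S: {S, P, Q, R, U, V, W}.
Min-cut edges: S→T (4), U→T (4), W→T (2); capacity 4 + 4 + 2 = 10.

10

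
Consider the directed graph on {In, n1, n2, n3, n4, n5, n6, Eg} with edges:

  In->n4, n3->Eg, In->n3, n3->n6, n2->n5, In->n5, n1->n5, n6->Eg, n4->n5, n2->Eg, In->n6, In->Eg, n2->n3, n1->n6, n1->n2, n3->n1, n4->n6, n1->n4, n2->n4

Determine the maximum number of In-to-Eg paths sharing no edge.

3

Assign every edge capacity 1; by Menger, the answer equals the max flow.
Path In→Eg (+1); total 1.
Path In→n3→Eg (+1); total 2.
Path In→n6→Eg (+1); total 3.
No residual In→Eg path; max flow = 3.
Certifying cut of size 3: {In→Eg, In→n3, n6→Eg}.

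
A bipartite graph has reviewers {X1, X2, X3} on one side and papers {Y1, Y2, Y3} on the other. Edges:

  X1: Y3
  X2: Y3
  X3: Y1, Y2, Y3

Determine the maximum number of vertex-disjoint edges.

Unit-capacity flow: source→left, listed edges, right→sink; max matching = max flow.
Augmenting path X1→Y3 (+1); matched 1.
Augmenting path X3→Y1 (+1); matched 2.
No augmenting path remains; maximum matching = 2.
König certificate: {X3, Y3} is a vertex cover of size 2 (every listed pair touches it), so no matching can be larger.

2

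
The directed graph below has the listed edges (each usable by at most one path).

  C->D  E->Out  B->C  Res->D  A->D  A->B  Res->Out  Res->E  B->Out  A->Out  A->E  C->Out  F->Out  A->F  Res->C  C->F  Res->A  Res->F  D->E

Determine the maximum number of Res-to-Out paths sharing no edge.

Assign every edge capacity 1; by Menger, the answer equals the max flow.
Path Res→Out (+1); total 1.
Path Res→A→Out (+1); total 2.
Path Res→C→Out (+1); total 3.
Path Res→E→Out (+1); total 4.
Path Res→F→Out (+1); total 5.
No residual Res→Out path; max flow = 5.
Certifying cut of size 5: {E→Out, Res→A, Res→C, Res→F, Res→Out}.

5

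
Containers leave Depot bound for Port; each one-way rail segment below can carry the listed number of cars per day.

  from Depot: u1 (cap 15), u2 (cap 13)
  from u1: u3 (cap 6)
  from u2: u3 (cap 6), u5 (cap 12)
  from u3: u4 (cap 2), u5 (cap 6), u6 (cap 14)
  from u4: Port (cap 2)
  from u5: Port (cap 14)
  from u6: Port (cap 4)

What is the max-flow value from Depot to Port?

Augment Depot→u2→u5→Port: bottleneck 12, flow now 12.
Augment Depot→u1→u3→u4→Port: bottleneck 2, flow now 14.
Augment Depot→u1→u3→u5→Port: bottleneck 2, flow now 16.
Augment Depot→u1→u3→u6→Port: bottleneck 2, flow now 18.
Augment Depot→u2→u3→u6→Port: bottleneck 1, flow now 19.
No augmenting path remains; maximum flow = 19.
In the residual graph, reachable from Depot: {Depot, u1}.
Min-cut edges: Depot→u2 (13), u1→u3 (6); capacity 13 + 6 = 19.
This cut is saturated, so no flow can exceed 19.

19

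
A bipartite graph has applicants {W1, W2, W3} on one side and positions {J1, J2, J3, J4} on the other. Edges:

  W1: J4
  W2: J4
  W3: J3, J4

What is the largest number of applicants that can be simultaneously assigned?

Unit-capacity flow: source→left, listed edges, right→sink; max matching = max flow.
Augmenting path W1→J4 (+1); matched 1.
Augmenting path W3→J3 (+1); matched 2.
No augmenting path remains; maximum matching = 2.
König certificate: {W3, J4} is a vertex cover of size 2 (every listed pair touches it), so no matching can be larger.

2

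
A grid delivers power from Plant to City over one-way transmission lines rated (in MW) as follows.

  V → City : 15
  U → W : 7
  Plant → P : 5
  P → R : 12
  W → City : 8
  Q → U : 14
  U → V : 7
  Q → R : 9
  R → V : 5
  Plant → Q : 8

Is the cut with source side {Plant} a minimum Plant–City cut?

Yes — it is a minimum cut (capacity 13).

Given cut capacity: 5 + 8 = 13.
Augment Plant→P→R→V→City: bottleneck 5, flow now 5.
Augment Plant→Q→U→V→City: bottleneck 7, flow now 12.
Augment Plant→Q→U→W→City: bottleneck 1, flow now 13.
No augmenting path remains; maximum flow = 13.
Cut capacity 13 equals the max flow, so it is a minimum cut.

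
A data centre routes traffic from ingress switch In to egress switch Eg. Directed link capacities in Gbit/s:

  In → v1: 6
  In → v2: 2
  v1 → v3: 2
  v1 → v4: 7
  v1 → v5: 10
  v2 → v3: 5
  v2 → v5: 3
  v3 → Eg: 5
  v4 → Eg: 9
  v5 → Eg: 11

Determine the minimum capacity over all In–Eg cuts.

Augment In→v1→v3→Eg: bottleneck 2, flow now 2.
Augment In→v1→v4→Eg: bottleneck 4, flow now 6.
Augment In→v2→v3→Eg: bottleneck 2, flow now 8.
No augmenting path remains; maximum flow = 8.
By max-flow min-cut, the minimum cut capacity equals the max flow.
In the residual graph, reachable from In: {In}.
Min-cut edges: In→v1 (6), In→v2 (2); capacity 6 + 2 = 8.

8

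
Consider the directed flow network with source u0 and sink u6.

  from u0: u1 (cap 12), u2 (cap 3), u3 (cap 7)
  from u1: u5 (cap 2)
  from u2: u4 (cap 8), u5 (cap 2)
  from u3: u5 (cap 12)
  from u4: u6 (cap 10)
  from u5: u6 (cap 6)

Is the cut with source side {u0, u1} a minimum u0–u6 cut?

Given cut capacity: 3 + 7 + 2 = 12.
Augment u0→u1→u5→u6: bottleneck 2, flow now 2.
Augment u0→u2→u4→u6: bottleneck 3, flow now 5.
Augment u0→u3→u5→u6: bottleneck 4, flow now 9.
No augmenting path remains; maximum flow = 9.
In the residual graph, reachable from u0: {u0, u1, u3, u5}.
Min-cut edges: u0→u2 (3), u5→u6 (6); capacity 3 + 6 = 9.
Cut capacity 12 exceeds the max flow 9, so it is not minimum.

No — its capacity is 12, but the minimum cut has capacity 9.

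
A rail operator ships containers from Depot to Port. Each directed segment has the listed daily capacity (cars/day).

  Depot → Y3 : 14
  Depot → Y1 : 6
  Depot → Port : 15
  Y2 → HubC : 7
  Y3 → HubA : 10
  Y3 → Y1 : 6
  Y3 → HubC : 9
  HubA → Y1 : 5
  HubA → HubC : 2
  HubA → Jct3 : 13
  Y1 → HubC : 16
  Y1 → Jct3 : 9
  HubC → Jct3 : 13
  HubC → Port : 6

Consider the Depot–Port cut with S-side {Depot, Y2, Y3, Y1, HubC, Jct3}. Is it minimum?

No — its capacity is 31, but the minimum cut has capacity 21.

Given cut capacity: 15 + 10 + 6 = 31.
Augment Depot→Port: bottleneck 15, flow now 15.
Augment Depot→Y3→HubC→Port: bottleneck 6, flow now 21.
No augmenting path remains; maximum flow = 21.
In the residual graph, reachable from Depot: {Depot, Y3, HubA, Y1, HubC, Jct3}.
Min-cut edges: Depot→Port (15), HubC→Port (6); capacity 15 + 6 = 21.
Cut capacity 31 exceeds the max flow 21, so it is not minimum.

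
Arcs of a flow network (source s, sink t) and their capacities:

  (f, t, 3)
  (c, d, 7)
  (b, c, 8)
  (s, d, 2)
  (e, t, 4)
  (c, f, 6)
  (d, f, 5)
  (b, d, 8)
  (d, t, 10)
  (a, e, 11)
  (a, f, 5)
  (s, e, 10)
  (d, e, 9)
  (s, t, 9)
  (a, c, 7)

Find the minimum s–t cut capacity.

15

Augment s→t: bottleneck 9, flow now 9.
Augment s→d→t: bottleneck 2, flow now 11.
Augment s→e→t: bottleneck 4, flow now 15.
No augmenting path remains; maximum flow = 15.
By max-flow min-cut, the minimum cut capacity equals the max flow.
In the residual graph, reachable from s: {s, e}.
Min-cut edges: s→d (2), s→t (9), e→t (4); capacity 2 + 9 + 4 = 15.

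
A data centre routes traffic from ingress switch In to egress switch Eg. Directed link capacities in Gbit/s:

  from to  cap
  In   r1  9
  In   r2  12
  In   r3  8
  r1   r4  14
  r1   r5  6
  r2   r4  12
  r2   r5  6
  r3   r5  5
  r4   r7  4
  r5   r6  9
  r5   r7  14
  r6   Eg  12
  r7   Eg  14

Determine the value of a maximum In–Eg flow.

Augment In→r1→r4→r7→Eg: bottleneck 4, flow now 4.
Augment In→r1→r5→r6→Eg: bottleneck 5, flow now 9.
Augment In→r2→r5→r6→Eg: bottleneck 4, flow now 13.
Augment In→r2→r5→r7→Eg: bottleneck 2, flow now 15.
Augment In→r3→r5→r7→Eg: bottleneck 5, flow now 20.
Augment In→r2→r4→r1→r5→r7→Eg: bottleneck 1, flow now 21. (uses reverse residual edge)
No augmenting path remains; maximum flow = 21.
In the residual graph, reachable from In: {In, r1, r2, r3, r4}.
Min-cut edges: r1→r5 (6), r2→r5 (6), r3→r5 (5), r4→r7 (4); capacity 6 + 6 + 5 + 4 = 21.
This cut is saturated, so no flow can exceed 21.

21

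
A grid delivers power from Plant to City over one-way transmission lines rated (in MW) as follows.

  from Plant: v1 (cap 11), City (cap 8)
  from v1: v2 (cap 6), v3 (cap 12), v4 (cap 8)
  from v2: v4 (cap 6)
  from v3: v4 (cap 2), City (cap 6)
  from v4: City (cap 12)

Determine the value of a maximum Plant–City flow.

19

Augment Plant→City: bottleneck 8, flow now 8.
Augment Plant→v1→v3→City: bottleneck 6, flow now 14.
Augment Plant→v1→v4→City: bottleneck 5, flow now 19.
No augmenting path remains; maximum flow = 19.
In the residual graph, reachable from Plant: {Plant}.
Min-cut edges: Plant→v1 (11), Plant→City (8); capacity 11 + 8 = 19.
This cut is saturated, so no flow can exceed 19.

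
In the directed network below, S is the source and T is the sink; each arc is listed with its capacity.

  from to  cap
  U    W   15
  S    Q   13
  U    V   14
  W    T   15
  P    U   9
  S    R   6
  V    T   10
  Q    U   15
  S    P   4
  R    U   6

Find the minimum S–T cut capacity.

Augment S→P→U→V→T: bottleneck 4, flow now 4.
Augment S→Q→U→V→T: bottleneck 6, flow now 10.
Augment S→Q→U→W→T: bottleneck 7, flow now 17.
Augment S→R→U→W→T: bottleneck 6, flow now 23.
No augmenting path remains; maximum flow = 23.
By max-flow min-cut, the minimum cut capacity equals the max flow.
In the residual graph, reachable from S: {S}.
Min-cut edges: S→P (4), S→Q (13), S→R (6); capacity 4 + 13 + 6 = 23.

23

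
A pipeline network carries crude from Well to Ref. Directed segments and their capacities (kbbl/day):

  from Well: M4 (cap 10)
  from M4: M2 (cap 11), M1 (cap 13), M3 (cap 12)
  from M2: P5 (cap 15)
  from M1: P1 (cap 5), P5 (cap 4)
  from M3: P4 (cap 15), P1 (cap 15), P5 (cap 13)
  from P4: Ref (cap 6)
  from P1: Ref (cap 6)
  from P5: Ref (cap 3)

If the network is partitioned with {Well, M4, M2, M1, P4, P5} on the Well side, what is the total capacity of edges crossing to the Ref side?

26

Edges leaving {Well, M4, M2, M1, P4, P5}: M4→M3 (12), M1→P1 (5), P4→Ref (6), P5→Ref (3).
Cut capacity = 12 + 5 + 6 + 3 = 26.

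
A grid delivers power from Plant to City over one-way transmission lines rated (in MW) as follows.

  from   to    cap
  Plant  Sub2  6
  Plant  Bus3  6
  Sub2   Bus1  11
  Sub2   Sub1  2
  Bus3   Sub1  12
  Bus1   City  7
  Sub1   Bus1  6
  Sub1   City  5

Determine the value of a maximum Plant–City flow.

12

Augment Plant→Sub2→Bus1→City: bottleneck 6, flow now 6.
Augment Plant→Bus3→Sub1→City: bottleneck 5, flow now 11.
Augment Plant→Bus3→Sub1→Bus1→City: bottleneck 1, flow now 12.
No augmenting path remains; maximum flow = 12.
In the residual graph, reachable from Plant: {Plant}.
Min-cut edges: Plant→Sub2 (6), Plant→Bus3 (6); capacity 6 + 6 = 12.
This cut is saturated, so no flow can exceed 12.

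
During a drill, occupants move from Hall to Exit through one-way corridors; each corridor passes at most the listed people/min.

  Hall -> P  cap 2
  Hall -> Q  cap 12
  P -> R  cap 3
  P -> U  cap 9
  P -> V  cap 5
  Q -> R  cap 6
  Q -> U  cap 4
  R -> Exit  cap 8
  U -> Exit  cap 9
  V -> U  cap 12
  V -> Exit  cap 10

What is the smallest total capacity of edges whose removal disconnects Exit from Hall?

12

Augment Hall→P→R→Exit: bottleneck 2, flow now 2.
Augment Hall→Q→R→Exit: bottleneck 6, flow now 8.
Augment Hall→Q→U→Exit: bottleneck 4, flow now 12.
No augmenting path remains; maximum flow = 12.
By max-flow min-cut, the minimum cut capacity equals the max flow.
In the residual graph, reachable from Hall: {Hall, Q}.
Min-cut edges: Hall→P (2), Q→R (6), Q→U (4); capacity 2 + 6 + 4 = 12.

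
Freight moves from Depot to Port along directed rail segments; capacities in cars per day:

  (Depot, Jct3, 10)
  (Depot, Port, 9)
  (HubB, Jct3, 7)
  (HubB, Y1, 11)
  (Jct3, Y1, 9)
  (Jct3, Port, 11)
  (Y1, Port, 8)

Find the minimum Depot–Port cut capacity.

19

Augment Depot→Port: bottleneck 9, flow now 9.
Augment Depot→Jct3→Port: bottleneck 10, flow now 19.
No augmenting path remains; maximum flow = 19.
By max-flow min-cut, the minimum cut capacity equals the max flow.
In the residual graph, reachable from Depot: {Depot}.
Min-cut edges: Depot→Jct3 (10), Depot→Port (9); capacity 10 + 9 = 19.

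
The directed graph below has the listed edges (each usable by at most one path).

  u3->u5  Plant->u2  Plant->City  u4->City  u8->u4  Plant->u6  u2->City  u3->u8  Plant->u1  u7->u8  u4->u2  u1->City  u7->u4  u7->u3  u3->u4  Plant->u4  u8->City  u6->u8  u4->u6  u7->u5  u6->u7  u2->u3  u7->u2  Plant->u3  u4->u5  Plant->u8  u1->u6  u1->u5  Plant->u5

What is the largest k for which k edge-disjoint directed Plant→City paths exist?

Assign every edge capacity 1; by Menger, the answer equals the max flow.
Path Plant→City (+1); total 1.
Path Plant→u1→City (+1); total 2.
Path Plant→u2→City (+1); total 3.
Path Plant→u4→City (+1); total 4.
Path Plant→u8→City (+1); total 5.
No residual Plant→City path; max flow = 5.
Certifying cut of size 5: {Plant→City, Plant→u1, u2→City, u4→City, u8→City}.

5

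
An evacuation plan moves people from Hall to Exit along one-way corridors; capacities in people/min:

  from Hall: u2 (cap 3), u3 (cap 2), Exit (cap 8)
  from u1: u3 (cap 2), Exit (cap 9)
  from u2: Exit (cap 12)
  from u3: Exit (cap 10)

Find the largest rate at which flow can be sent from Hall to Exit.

Augment Hall→Exit: bottleneck 8, flow now 8.
Augment Hall→u2→Exit: bottleneck 3, flow now 11.
Augment Hall→u3→Exit: bottleneck 2, flow now 13.
No augmenting path remains; maximum flow = 13.
In the residual graph, reachable from Hall: {Hall}.
Min-cut edges: Hall→u2 (3), Hall→u3 (2), Hall→Exit (8); capacity 3 + 2 + 8 = 13.
This cut is saturated, so no flow can exceed 13.

13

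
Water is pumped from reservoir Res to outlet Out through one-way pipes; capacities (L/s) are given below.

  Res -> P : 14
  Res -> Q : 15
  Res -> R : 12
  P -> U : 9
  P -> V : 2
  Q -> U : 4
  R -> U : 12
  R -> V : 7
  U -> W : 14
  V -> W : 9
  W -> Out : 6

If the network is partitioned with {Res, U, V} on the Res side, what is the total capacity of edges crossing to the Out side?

Edges leaving {Res, U, V}: Res→P (14), Res→Q (15), Res→R (12), U→W (14), V→W (9).
Cut capacity = 14 + 15 + 12 + 14 + 9 = 64.

64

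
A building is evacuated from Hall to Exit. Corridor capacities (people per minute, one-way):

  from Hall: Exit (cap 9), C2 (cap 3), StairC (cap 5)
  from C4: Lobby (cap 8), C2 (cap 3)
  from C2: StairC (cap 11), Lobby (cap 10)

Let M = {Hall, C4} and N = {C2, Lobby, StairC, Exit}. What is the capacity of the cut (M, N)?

Edges leaving {Hall, C4}: Hall→C2 (3), Hall→StairC (5), Hall→Exit (9), C4→C2 (3), C4→Lobby (8).
Cut capacity = 3 + 5 + 9 + 3 + 8 = 28.

28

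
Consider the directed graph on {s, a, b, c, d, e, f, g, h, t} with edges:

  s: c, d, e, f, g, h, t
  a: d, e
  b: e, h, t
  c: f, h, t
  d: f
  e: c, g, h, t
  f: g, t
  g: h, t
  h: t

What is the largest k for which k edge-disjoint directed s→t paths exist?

6

Assign every edge capacity 1; by Menger, the answer equals the max flow.
Path s→t (+1); total 1.
Path s→c→t (+1); total 2.
Path s→e→t (+1); total 3.
Path s→f→t (+1); total 4.
Path s→g→t (+1); total 5.
Path s→h→t (+1); total 6.
No residual s→t path; max flow = 6.
Certifying cut of size 6: {f→t, g→t, h→t, s→c, s→e, s→t}.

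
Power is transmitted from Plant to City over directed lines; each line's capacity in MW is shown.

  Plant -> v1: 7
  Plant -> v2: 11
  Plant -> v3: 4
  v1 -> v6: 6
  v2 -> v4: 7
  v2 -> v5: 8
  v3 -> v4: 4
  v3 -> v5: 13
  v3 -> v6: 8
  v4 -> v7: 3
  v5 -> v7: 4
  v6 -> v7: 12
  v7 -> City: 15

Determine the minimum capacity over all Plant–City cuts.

15

Augment Plant→v1→v6→v7→City: bottleneck 6, flow now 6.
Augment Plant→v2→v4→v7→City: bottleneck 3, flow now 9.
Augment Plant→v2→v5→v7→City: bottleneck 4, flow now 13.
Augment Plant→v3→v6→v7→City: bottleneck 2, flow now 15.
No augmenting path remains; maximum flow = 15.
By max-flow min-cut, the minimum cut capacity equals the max flow.
In the residual graph, reachable from Plant: {Plant, v1, v2, v3, v4, v5, v6, v7}.
Min-cut edges: v7→City (15); capacity 15 = 15.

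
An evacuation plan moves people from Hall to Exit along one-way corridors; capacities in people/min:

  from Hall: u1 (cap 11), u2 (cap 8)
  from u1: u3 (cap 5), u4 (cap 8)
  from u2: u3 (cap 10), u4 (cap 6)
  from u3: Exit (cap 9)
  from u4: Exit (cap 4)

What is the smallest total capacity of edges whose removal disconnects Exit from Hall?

Augment Hall→u1→u3→Exit: bottleneck 5, flow now 5.
Augment Hall→u1→u4→Exit: bottleneck 4, flow now 9.
Augment Hall→u2→u3→Exit: bottleneck 4, flow now 13.
No augmenting path remains; maximum flow = 13.
By max-flow min-cut, the minimum cut capacity equals the max flow.
In the residual graph, reachable from Hall: {Hall, u1, u2, u3, u4}.
Min-cut edges: u3→Exit (9), u4→Exit (4); capacity 9 + 4 = 13.

13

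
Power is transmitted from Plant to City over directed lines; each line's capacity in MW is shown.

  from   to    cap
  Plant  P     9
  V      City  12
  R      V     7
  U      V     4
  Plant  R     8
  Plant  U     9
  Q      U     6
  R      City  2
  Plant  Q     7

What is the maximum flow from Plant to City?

12

Augment Plant→R→City: bottleneck 2, flow now 2.
Augment Plant→R→V→City: bottleneck 6, flow now 8.
Augment Plant→U→V→City: bottleneck 4, flow now 12.
No augmenting path remains; maximum flow = 12.
In the residual graph, reachable from Plant: {Plant, P, Q, U}.
Min-cut edges: Plant→R (8), U→V (4); capacity 8 + 4 = 12.
This cut is saturated, so no flow can exceed 12.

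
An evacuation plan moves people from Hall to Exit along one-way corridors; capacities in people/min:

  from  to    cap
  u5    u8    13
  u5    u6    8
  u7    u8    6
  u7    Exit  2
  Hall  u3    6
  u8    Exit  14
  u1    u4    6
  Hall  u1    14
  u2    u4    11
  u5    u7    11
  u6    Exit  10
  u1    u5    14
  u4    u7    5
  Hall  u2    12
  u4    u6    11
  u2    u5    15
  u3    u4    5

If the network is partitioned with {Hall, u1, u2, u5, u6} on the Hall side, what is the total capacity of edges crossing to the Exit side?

Edges leaving {Hall, u1, u2, u5, u6}: Hall→u3 (6), u1→u4 (6), u2→u4 (11), u5→u7 (11), u5→u8 (13), u6→Exit (10).
Cut capacity = 6 + 6 + 11 + 11 + 13 + 10 = 57.

57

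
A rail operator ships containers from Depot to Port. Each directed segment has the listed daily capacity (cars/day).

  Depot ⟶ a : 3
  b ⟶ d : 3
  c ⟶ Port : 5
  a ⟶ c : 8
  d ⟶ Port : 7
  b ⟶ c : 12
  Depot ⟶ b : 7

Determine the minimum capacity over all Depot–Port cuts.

8

Augment Depot→a→c→Port: bottleneck 3, flow now 3.
Augment Depot→b→c→Port: bottleneck 2, flow now 5.
Augment Depot→b→d→Port: bottleneck 3, flow now 8.
No augmenting path remains; maximum flow = 8.
By max-flow min-cut, the minimum cut capacity equals the max flow.
In the residual graph, reachable from Depot: {Depot, a, b, c}.
Min-cut edges: b→d (3), c→Port (5); capacity 3 + 5 = 8.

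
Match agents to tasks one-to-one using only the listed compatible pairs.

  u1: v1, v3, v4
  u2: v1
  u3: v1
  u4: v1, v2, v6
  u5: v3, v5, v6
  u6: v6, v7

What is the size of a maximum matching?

5

Unit-capacity flow: source→left, listed edges, right→sink; max matching = max flow.
Augmenting path u1→v1 (+1); matched 1.
Augmenting path u4→v2 (+1); matched 2.
Augmenting path u5→v3 (+1); matched 3.
Augmenting path u6→v6 (+1); matched 4.
Augmenting path u2→v1→u1→v4 (+1); matched 5.
No augmenting path remains; maximum matching = 5.
König certificate: {u1, u4, u5, u6, v1} is a vertex cover of size 5 (every listed pair touches it), so no matching can be larger.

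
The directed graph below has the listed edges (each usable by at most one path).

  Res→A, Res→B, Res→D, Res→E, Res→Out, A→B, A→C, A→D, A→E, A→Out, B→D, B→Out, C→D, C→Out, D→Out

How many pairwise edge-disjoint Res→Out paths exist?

4

Assign every edge capacity 1; by Menger, the answer equals the max flow.
Path Res→Out (+1); total 1.
Path Res→A→Out (+1); total 2.
Path Res→B→Out (+1); total 3.
Path Res→D→Out (+1); total 4.
No residual Res→Out path; max flow = 4.
Certifying cut of size 4: {Res→A, Res→B, Res→D, Res→Out}.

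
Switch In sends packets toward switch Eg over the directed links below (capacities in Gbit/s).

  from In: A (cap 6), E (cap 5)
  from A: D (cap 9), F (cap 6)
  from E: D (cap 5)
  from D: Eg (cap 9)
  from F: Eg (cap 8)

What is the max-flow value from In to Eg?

Augment In→A→D→Eg: bottleneck 6, flow now 6.
Augment In→E→D→Eg: bottleneck 3, flow now 9.
Augment In→E→D→A→F→Eg: bottleneck 2, flow now 11. (uses reverse residual edge)
No augmenting path remains; maximum flow = 11.
In the residual graph, reachable from In: {In}.
Min-cut edges: In→A (6), In→E (5); capacity 6 + 5 = 11.
This cut is saturated, so no flow can exceed 11.

11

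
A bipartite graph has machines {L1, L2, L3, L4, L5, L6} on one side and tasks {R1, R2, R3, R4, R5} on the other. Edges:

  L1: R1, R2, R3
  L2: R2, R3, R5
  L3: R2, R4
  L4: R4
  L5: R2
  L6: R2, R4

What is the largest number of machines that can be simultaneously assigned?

4

Unit-capacity flow: source→left, listed edges, right→sink; max matching = max flow.
Augmenting path L1→R1 (+1); matched 1.
Augmenting path L2→R2 (+1); matched 2.
Augmenting path L3→R4 (+1); matched 3.
Augmenting path L5→R2→L2→R3 (+1); matched 4.
No augmenting path remains; maximum matching = 4.
König certificate: {L1, L2, R2, R4} is a vertex cover of size 4 (every listed pair touches it), so no matching can be larger.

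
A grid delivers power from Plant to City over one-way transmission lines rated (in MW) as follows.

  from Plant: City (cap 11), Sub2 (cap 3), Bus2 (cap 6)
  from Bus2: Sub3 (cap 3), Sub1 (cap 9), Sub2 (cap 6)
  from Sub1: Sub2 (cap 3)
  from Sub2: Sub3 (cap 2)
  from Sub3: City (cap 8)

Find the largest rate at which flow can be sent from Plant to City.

Augment Plant→City: bottleneck 11, flow now 11.
Augment Plant→Bus2→Sub3→City: bottleneck 3, flow now 14.
Augment Plant→Sub2→Sub3→City: bottleneck 2, flow now 16.
No augmenting path remains; maximum flow = 16.
In the residual graph, reachable from Plant: {Plant, Bus2, Sub1, Sub2}.
Min-cut edges: Plant→City (11), Bus2→Sub3 (3), Sub2→Sub3 (2); capacity 11 + 3 + 2 = 16.
This cut is saturated, so no flow can exceed 16.

16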